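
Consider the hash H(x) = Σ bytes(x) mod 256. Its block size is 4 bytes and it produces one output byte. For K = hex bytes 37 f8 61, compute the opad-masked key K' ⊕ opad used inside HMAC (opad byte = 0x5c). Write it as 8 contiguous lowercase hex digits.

Key hex bytes 37 f8 61 is 3 bytes ≤ B = 4; zero-pad to 4 bytes: K' = 37 f8 61 00.
XOR each byte with 0x5c: 37⊕5c=6b, f8⊕5c=a4, 61⊕5c=3d, 00⊕5c=5c.

6ba43d5c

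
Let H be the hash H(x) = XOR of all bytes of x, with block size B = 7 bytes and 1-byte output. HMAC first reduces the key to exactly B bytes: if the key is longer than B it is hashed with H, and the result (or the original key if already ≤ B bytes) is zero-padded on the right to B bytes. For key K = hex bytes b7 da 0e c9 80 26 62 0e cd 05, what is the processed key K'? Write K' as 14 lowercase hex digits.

|K| = 10 > B = 7, so first hash the key.
H(K): XOR b7⊕da⊕0e⊕c9⊕80⊕26⊕62⊕0e⊕cd⊕05 = a8.
Zero-pad H(K) = a8 to 7 bytes: K' = a8 00 00 00 00 00 00.

a8000000000000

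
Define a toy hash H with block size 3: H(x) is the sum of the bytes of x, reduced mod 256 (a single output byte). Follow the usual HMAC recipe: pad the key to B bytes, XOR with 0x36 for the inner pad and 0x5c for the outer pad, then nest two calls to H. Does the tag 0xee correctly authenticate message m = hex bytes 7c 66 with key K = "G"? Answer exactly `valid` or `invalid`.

Key "G" = 47 is 1 byte ≤ B = 3; zero-pad to 3 bytes: K' = 47 00 00.
K' ⊕ ipad = 71 36 36; K' ⊕ opad = 1b 5c 5c.
Inner hash: sum = 113+54+54+124+102 = 447; mod 256 = 191 → bf.
Outer hash (recomputed tag): sum = 27+92+92+191 = 402; mod 256 = 146 → 92.
Recomputed tag = 92; claimed = ee → mismatch.

invalid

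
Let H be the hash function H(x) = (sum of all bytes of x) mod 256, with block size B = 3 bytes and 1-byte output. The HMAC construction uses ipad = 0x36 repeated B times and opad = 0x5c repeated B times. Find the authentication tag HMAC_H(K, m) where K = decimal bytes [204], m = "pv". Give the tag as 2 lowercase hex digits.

Key decimal bytes [204] = cc is 1 byte ≤ B = 3; zero-pad to 3 bytes: K' = cc 00 00.
K' ⊕ ipad = fa 36 36.  K' ⊕ opad = 90 5c 5c.
Inner input = (K'⊕ipad) ∥ m = fa 36 36 ∥ 70 76.
Inner hash: sum = 250+54+54+112+118 = 588; mod 256 = 76 → 4c.
Outer input = (K'⊕opad) ∥ inner = 90 5c 5c ∥ 4c.
Outer hash (tag): sum = 144+92+92+76 = 404; mod 256 = 148 → 94.

94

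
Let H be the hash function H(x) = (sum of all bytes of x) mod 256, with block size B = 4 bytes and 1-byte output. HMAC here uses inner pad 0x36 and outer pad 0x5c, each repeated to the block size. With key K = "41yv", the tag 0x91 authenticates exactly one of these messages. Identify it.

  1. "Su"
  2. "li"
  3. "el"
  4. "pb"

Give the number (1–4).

Key "41yv" = 34 31 79 76 is exactly B = 4 bytes: K' = 34 31 79 76.
K' ⊕ ipad = 02 07 4f 40; K' ⊕ opad = 68 6d 25 2a.
m1: inner = H(02 07 4f 40 53 75) = 60; tag = H(68 6d 25 2a 60) = 84
m2: inner = H(02 07 4f 40 6c 69) = 6d; tag = H(68 6d 25 2a 6d) = 91 ← matches
m3: inner = H(02 07 4f 40 65 6c) = 69; tag = H(68 6d 25 2a 69) = 8d
m4: inner = H(02 07 4f 40 70 62) = 6a; tag = H(68 6d 25 2a 6a) = 8e

2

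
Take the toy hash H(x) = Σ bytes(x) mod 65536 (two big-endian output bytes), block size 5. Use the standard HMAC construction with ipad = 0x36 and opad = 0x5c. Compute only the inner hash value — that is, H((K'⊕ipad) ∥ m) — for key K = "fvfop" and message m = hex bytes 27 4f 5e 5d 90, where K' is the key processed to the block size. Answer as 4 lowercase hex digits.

Key "fvfop" = 66 76 66 6f 70 is exactly B = 5 bytes: K' = 66 76 66 6f 70.
K' ⊕ ipad = 50 40 50 59 46.
Inner input = 50 40 50 59 46 ∥ 27 4f 5e 5d 90.
Inner hash: sum = 80+64+80+89+70+39+79+94+93+144 = 832 → 03 40.

0340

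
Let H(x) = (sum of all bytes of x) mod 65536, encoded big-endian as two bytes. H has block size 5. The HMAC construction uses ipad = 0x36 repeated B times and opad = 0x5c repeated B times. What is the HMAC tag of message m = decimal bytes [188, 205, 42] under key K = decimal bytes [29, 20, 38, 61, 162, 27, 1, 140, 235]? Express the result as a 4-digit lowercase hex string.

Key decimal bytes [29, 20, 38, 61, 162, 27, 1, 140, 235] = 1d 14 26 3d a2 1b 01 8c eb is 9 bytes > B = 5, so hash it first: H(key) = 02 c9, then zero-pad to 5 bytes: K' = 02 c9 00 00 00.
K' ⊕ ipad = 34 ff 36 36 36.  K' ⊕ opad = 5e 95 5c 5c 5c.
Inner input = (K'⊕ipad) ∥ m = 34 ff 36 36 36 ∥ bc cd 2a.
Inner hash: sum = 52+255+54+54+54+188+205+42 = 904 → 03 88.
Outer input = (K'⊕opad) ∥ inner = 5e 95 5c 5c 5c ∥ 03 88.
Outer hash (tag): sum = 94+149+92+92+92+3+136 = 658 → 02 92.

0292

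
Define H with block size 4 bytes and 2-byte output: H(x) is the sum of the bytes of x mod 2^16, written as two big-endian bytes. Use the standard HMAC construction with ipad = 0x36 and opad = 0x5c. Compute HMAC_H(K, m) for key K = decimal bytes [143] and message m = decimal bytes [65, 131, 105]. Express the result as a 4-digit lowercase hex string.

0271

Key decimal bytes [143] = 8f is 1 byte ≤ B = 4; zero-pad to 4 bytes: K' = 8f 00 00 00.
K' ⊕ ipad = b9 36 36 36.  K' ⊕ opad = d3 5c 5c 5c.
Inner input = (K'⊕ipad) ∥ m = b9 36 36 36 ∥ 41 83 69.
Inner hash: sum = 185+54+54+54+65+131+105 = 648 → 02 88.
Outer input = (K'⊕opad) ∥ inner = d3 5c 5c 5c ∥ 02 88.
Outer hash (tag): sum = 211+92+92+92+2+136 = 625 → 02 71.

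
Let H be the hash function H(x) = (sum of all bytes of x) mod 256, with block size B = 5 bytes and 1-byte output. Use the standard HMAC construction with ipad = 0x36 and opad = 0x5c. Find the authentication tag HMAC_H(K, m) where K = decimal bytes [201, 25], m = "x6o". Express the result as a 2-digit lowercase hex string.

Key decimal bytes [201, 25] = c9 19 is 2 bytes ≤ B = 5; zero-pad to 5 bytes: K' = c9 19 00 00 00.
K' ⊕ ipad = ff 2f 36 36 36.  K' ⊕ opad = 95 45 5c 5c 5c.
Inner input = (K'⊕ipad) ∥ m = ff 2f 36 36 36 ∥ 78 36 6f.
Inner hash: sum = 255+47+54+54+54+120+54+111 = 749; mod 256 = 237 → ed.
Outer input = (K'⊕opad) ∥ inner = 95 45 5c 5c 5c ∥ ed.
Outer hash (tag): sum = 149+69+92+92+92+237 = 731; mod 256 = 219 → db.

db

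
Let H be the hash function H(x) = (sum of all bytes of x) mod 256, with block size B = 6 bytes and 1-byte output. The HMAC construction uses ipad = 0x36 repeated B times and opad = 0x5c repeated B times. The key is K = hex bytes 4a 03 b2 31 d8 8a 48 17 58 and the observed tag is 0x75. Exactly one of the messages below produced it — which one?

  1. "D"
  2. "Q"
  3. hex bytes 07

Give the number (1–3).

3

Key hex bytes 4a 03 b2 31 d8 8a 48 17 58 is 9 bytes > B = 6, so hash it first: H(key) = 49, then zero-pad to 6 bytes: K' = 49 00 00 00 00 00.
K' ⊕ ipad = 7f 36 36 36 36 36; K' ⊕ opad = 15 5c 5c 5c 5c 5c.
m1: inner = H(7f 36 36 36 36 36 44) = d1; tag = H(15 5c 5c 5c 5c 5c d1) = b2
m2: inner = H(7f 36 36 36 36 36 51) = de; tag = H(15 5c 5c 5c 5c 5c de) = bf
m3: inner = H(7f 36 36 36 36 36 07) = 94; tag = H(15 5c 5c 5c 5c 5c 94) = 75 ← matches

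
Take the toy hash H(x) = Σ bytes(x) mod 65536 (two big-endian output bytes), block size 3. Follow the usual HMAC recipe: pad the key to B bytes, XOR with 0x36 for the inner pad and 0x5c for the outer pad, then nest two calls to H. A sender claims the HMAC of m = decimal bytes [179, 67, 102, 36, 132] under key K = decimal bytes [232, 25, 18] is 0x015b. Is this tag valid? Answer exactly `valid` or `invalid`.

invalid

Key decimal bytes [232, 25, 18] = e8 19 12 is exactly B = 3 bytes: K' = e8 19 12.
K' ⊕ ipad = de 2f 24; K' ⊕ opad = b4 45 4e.
Inner hash: sum = 222+47+36+179+67+102+36+132 = 821 → 03 35.
Outer hash (recomputed tag): sum = 180+69+78+3+53 = 383 → 01 7f.
Recomputed tag = 017f; claimed = 015b → mismatch.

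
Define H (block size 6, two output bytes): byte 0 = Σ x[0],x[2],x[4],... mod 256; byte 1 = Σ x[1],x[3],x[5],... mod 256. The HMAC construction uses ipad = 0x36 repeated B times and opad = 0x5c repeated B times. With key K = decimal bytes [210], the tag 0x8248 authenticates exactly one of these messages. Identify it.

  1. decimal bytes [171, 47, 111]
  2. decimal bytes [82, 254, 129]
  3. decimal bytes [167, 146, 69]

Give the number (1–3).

3

Key decimal bytes [210] = d2 is 1 byte ≤ B = 6; zero-pad to 6 bytes: K' = d2 00 00 00 00 00.
K' ⊕ ipad = e4 36 36 36 36 36; K' ⊕ opad = 8e 5c 5c 5c 5c 5c.
m1: inner = H(e4 36 36 36 36 36 ab 2f 6f) = 6a d1; tag = H(8e 5c 5c 5c 5c 5c 6a d1) = b0e5
m2: inner = H(e4 36 36 36 36 36 52 fe 81) = 23 a0; tag = H(8e 5c 5c 5c 5c 5c 23 a0) = 69b4
m3: inner = H(e4 36 36 36 36 36 a7 92 45) = 3c 34; tag = H(8e 5c 5c 5c 5c 5c 3c 34) = 8248 ← matches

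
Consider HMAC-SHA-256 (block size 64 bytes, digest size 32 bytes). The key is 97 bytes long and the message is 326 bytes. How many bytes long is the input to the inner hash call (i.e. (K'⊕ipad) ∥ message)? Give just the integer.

390

Key is 97 > 64 bytes, so it is hashed to 32 bytes then zero-padded to 64: |K'| = 64.
Inner input = (K'⊕ipad) ∥ m → 64 + 326 = 390 bytes.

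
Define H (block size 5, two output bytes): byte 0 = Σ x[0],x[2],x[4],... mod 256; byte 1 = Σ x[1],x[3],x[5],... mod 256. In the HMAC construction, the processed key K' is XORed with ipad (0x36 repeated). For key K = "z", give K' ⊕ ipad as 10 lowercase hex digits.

Key "z" = 7a is 1 byte ≤ B = 5; zero-pad to 5 bytes: K' = 7a 00 00 00 00.
XOR each byte with 0x36: 7a⊕36=4c, 00⊕36=36, 00⊕36=36, 00⊕36=36, 00⊕36=36.

4c36363636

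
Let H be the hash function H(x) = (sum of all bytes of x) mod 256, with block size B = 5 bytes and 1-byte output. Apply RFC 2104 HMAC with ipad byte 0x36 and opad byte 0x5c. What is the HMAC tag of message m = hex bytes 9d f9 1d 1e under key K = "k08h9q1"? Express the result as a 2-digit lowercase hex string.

Key "k08h9q1" = 6b 30 38 68 39 71 31 is 7 bytes > B = 5, so hash it first: H(key) = 16, then zero-pad to 5 bytes: K' = 16 00 00 00 00.
K' ⊕ ipad = 20 36 36 36 36.  K' ⊕ opad = 4a 5c 5c 5c 5c.
Inner input = (K'⊕ipad) ∥ m = 20 36 36 36 36 ∥ 9d f9 1d 1e.
Inner hash: sum = 32+54+54+54+54+157+249+29+30 = 713; mod 256 = 201 → c9.
Outer input = (K'⊕opad) ∥ inner = 4a 5c 5c 5c 5c ∥ c9.
Outer hash (tag): sum = 74+92+92+92+92+201 = 643; mod 256 = 131 → 83.

83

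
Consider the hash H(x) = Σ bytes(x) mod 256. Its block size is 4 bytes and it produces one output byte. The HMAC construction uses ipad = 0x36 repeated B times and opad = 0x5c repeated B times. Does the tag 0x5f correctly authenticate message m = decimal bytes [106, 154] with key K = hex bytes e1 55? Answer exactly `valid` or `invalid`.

invalid

Key hex bytes e1 55 is 2 bytes ≤ B = 4; zero-pad to 4 bytes: K' = e1 55 00 00.
K' ⊕ ipad = d7 63 36 36; K' ⊕ opad = bd 09 5c 5c.
Inner hash: sum = 215+99+54+54+106+154 = 682; mod 256 = 170 → aa.
Outer hash (recomputed tag): sum = 189+9+92+92+170 = 552; mod 256 = 40 → 28.
Recomputed tag = 28; claimed = 5f → mismatch.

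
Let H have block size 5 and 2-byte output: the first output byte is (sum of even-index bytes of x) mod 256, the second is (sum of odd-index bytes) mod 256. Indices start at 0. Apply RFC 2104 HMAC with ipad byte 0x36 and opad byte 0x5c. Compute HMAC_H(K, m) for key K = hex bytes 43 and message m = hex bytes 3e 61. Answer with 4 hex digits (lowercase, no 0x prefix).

81fa

Key hex bytes 43 is 1 byte ≤ B = 5; zero-pad to 5 bytes: K' = 43 00 00 00 00.
K' ⊕ ipad = 75 36 36 36 36.  K' ⊕ opad = 1f 5c 5c 5c 5c.
Inner input = (K'⊕ipad) ∥ m = 75 36 36 36 36 ∥ 3e 61.
Inner hash: even-index sum = 322 mod 256 = 66; odd-index sum = 170 mod 256 = 170 → 42 aa.
Outer input = (K'⊕opad) ∥ inner = 1f 5c 5c 5c 5c ∥ 42 aa.
Outer hash (tag): even-index sum = 385 mod 256 = 129; odd-index sum = 250 mod 256 = 250 → 81 fa.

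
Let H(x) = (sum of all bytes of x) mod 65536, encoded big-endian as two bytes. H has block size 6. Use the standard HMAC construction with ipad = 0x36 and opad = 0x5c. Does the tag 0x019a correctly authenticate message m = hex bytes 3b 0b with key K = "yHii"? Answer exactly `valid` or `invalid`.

Key "yHii" = 79 48 69 69 is 4 bytes ≤ B = 6; zero-pad to 6 bytes: K' = 79 48 69 69 00 00.
K' ⊕ ipad = 4f 7e 5f 5f 36 36; K' ⊕ opad = 25 14 35 35 5c 5c.
Inner hash: sum = 79+126+95+95+54+54+59+11 = 573 → 02 3d.
Outer hash (recomputed tag): sum = 37+20+53+53+92+92+2+61 = 410 → 01 9a.
Recomputed tag = 019a; claimed = 019a → match.

valid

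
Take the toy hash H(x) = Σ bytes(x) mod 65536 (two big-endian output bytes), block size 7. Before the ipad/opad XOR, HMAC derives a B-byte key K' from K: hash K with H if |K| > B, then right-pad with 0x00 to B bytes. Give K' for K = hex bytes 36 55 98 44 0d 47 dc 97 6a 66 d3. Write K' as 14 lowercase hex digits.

04d10000000000

|K| = 11 > B = 7, so first hash the key.
H(K): sum = 54+85+152+68+13+71+220+151+106+102+211 = 1233 → 04 d1.
Zero-pad H(K) = 04 d1 to 7 bytes: K' = 04 d1 00 00 00 00 00.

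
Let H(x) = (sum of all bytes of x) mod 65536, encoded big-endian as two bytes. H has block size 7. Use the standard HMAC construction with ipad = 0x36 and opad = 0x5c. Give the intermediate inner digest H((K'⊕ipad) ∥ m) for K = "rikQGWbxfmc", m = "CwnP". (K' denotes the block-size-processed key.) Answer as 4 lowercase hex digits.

032b

Key "rikQGWbxfmc" = 72 69 6b 51 47 57 62 78 66 6d 63 is 11 bytes > B = 7, so hash it first: H(key) = 04 45, then zero-pad to 7 bytes: K' = 04 45 00 00 00 00 00.
K' ⊕ ipad = 32 73 36 36 36 36 36.
Inner input = 32 73 36 36 36 36 36 ∥ 43 77 6e 50.
Inner hash: sum = 50+115+54+54+54+54+54+67+119+110+80 = 811 → 03 2b.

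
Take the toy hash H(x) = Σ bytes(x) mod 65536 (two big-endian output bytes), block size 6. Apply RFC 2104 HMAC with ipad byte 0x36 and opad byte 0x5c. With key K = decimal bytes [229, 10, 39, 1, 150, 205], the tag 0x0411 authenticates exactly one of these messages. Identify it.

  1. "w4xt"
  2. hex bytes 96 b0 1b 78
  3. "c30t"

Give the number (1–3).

Key decimal bytes [229, 10, 39, 1, 150, 205] = e5 0a 27 01 96 cd is exactly B = 6 bytes: K' = e5 0a 27 01 96 cd.
K' ⊕ ipad = d3 3c 11 37 a0 fb; K' ⊕ opad = b9 56 7b 5d ca 91.
m1: inner = H(d3 3c 11 37 a0 fb 77 34 78 74) = 04 89; tag = H(b9 56 7b 5d ca 91 04 89) = 03cf
m2: inner = H(d3 3c 11 37 a0 fb 96 b0 1b 78) = 04 cb; tag = H(b9 56 7b 5d ca 91 04 cb) = 0411 ← matches
m3: inner = H(d3 3c 11 37 a0 fb 63 33 30 74) = 04 2c; tag = H(b9 56 7b 5d ca 91 04 2c) = 0372

2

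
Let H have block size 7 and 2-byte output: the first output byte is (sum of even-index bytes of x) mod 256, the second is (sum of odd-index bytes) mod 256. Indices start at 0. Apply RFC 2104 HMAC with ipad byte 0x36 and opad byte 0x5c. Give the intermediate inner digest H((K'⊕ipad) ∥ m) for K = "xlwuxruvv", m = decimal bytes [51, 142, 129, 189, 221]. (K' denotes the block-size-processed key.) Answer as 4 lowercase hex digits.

Key "xlwuxruvv" = 78 6c 77 75 78 72 75 76 76 is 9 bytes > B = 7, so hash it first: H(key) = 52 c9, then zero-pad to 7 bytes: K' = 52 c9 00 00 00 00 00.
K' ⊕ ipad = 64 ff 36 36 36 36 36.
Inner input = 64 ff 36 36 36 36 36 ∥ 33 8e 81 bd dd.
Inner hash: even-index sum = 593 mod 256 = 81; odd-index sum = 764 mod 256 = 252 → 51 fc.

51fc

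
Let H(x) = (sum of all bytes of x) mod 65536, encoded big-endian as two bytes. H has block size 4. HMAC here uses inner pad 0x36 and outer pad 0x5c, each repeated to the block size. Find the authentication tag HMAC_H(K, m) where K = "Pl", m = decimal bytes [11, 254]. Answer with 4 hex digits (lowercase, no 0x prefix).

Key "Pl" = 50 6c is 2 bytes ≤ B = 4; zero-pad to 4 bytes: K' = 50 6c 00 00.
K' ⊕ ipad = 66 5a 36 36.  K' ⊕ opad = 0c 30 5c 5c.
Inner input = (K'⊕ipad) ∥ m = 66 5a 36 36 ∥ 0b fe.
Inner hash: sum = 102+90+54+54+11+254 = 565 → 02 35.
Outer input = (K'⊕opad) ∥ inner = 0c 30 5c 5c ∥ 02 35.
Outer hash (tag): sum = 12+48+92+92+2+53 = 299 → 01 2b.

012b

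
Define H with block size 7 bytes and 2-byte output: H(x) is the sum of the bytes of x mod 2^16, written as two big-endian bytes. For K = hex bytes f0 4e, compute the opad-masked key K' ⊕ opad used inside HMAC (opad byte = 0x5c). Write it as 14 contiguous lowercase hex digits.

Key hex bytes f0 4e is 2 bytes ≤ B = 7; zero-pad to 7 bytes: K' = f0 4e 00 00 00 00 00.
XOR each byte with 0x5c: f0⊕5c=ac, 4e⊕5c=12, 00⊕5c=5c, 00⊕5c=5c, 00⊕5c=5c, 00⊕5c=5c, 00⊕5c=5c.

ac125c5c5c5c5c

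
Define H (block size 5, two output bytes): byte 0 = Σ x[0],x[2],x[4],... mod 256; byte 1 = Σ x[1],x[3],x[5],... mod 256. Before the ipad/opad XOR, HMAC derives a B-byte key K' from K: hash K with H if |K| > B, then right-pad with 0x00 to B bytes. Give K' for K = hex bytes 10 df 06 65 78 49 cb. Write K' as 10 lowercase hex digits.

|K| = 7 > B = 5, so first hash the key.
H(K): even-index sum = 345 mod 256 = 89; odd-index sum = 397 mod 256 = 141 → 59 8d.
Zero-pad H(K) = 59 8d to 5 bytes: K' = 59 8d 00 00 00.

598d000000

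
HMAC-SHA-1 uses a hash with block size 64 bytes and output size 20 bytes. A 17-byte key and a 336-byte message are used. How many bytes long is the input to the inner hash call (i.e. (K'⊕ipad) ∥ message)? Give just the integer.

400

Key is 17 ≤ 64 bytes, zero-padded: |K'| = 64.
Inner input = (K'⊕ipad) ∥ m → 64 + 336 = 400 bytes.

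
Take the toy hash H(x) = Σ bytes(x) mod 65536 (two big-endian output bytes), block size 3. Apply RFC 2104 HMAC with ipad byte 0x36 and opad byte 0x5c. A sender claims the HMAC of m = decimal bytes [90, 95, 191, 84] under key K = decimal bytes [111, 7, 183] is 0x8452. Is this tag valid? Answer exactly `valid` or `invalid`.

invalid

Key decimal bytes [111, 7, 183] = 6f 07 b7 is exactly B = 3 bytes: K' = 6f 07 b7.
K' ⊕ ipad = 59 31 81; K' ⊕ opad = 33 5b eb.
Inner hash: sum = 89+49+129+90+95+191+84 = 727 → 02 d7.
Outer hash (recomputed tag): sum = 51+91+235+2+215 = 594 → 02 52.
Recomputed tag = 0252; claimed = 8452 → mismatch.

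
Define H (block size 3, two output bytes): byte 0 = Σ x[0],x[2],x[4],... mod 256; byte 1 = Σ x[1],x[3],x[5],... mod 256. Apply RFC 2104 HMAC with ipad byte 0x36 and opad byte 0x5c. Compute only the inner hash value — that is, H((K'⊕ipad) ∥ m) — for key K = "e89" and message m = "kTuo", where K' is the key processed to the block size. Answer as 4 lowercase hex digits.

Key "e89" = 65 38 39 is exactly B = 3 bytes: K' = 65 38 39.
K' ⊕ ipad = 53 0e 0f.
Inner input = 53 0e 0f ∥ 6b 54 75 6f.
Inner hash: even-index sum = 293 mod 256 = 37; odd-index sum = 238 mod 256 = 238 → 25 ee.

25ee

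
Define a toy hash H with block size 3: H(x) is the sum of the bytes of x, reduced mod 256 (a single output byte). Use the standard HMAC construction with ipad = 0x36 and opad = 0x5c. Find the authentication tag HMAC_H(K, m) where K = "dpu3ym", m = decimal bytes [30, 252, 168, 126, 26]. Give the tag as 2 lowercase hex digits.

10

Key "dpu3ym" = 64 70 75 33 79 6d is 6 bytes > B = 3, so hash it first: H(key) = 62, then zero-pad to 3 bytes: K' = 62 00 00.
K' ⊕ ipad = 54 36 36.  K' ⊕ opad = 3e 5c 5c.
Inner input = (K'⊕ipad) ∥ m = 54 36 36 ∥ 1e fc a8 7e 1a.
Inner hash: sum = 84+54+54+30+252+168+126+26 = 794; mod 256 = 26 → 1a.
Outer input = (K'⊕opad) ∥ inner = 3e 5c 5c ∥ 1a.
Outer hash (tag): sum = 62+92+92+26 = 272; mod 256 = 16 → 10.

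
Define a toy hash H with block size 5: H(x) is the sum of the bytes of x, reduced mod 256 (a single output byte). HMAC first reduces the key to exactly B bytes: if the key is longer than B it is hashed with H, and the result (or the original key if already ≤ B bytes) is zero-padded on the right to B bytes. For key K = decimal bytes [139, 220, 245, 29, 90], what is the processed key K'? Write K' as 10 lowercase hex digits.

Key decimal bytes [139, 220, 245, 29, 90] = 8b dc f5 1d 5a is exactly B = 5 bytes: K' = 8b dc f5 1d 5a.

8bdcf51d5a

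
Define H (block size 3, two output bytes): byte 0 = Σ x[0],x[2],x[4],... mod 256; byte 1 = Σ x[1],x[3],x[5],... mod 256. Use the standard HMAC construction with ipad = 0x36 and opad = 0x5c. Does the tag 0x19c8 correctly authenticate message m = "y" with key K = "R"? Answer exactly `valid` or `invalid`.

invalid

Key "R" = 52 is 1 byte ≤ B = 3; zero-pad to 3 bytes: K' = 52 00 00.
K' ⊕ ipad = 64 36 36; K' ⊕ opad = 0e 5c 5c.
Inner hash: even-index sum = 154 mod 256 = 154; odd-index sum = 175 mod 256 = 175 → 9a af.
Outer hash (recomputed tag): even-index sum = 281 mod 256 = 25; odd-index sum = 246 mod 256 = 246 → 19 f6.
Recomputed tag = 19f6; claimed = 19c8 → mismatch.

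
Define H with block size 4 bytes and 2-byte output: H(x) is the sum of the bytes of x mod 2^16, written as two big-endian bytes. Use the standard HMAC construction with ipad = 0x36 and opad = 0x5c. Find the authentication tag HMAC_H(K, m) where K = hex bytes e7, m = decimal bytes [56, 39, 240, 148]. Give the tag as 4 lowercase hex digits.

0228

Key hex bytes e7 is 1 byte ≤ B = 4; zero-pad to 4 bytes: K' = e7 00 00 00.
K' ⊕ ipad = d1 36 36 36.  K' ⊕ opad = bb 5c 5c 5c.
Inner input = (K'⊕ipad) ∥ m = d1 36 36 36 ∥ 38 27 f0 94.
Inner hash: sum = 209+54+54+54+56+39+240+148 = 854 → 03 56.
Outer input = (K'⊕opad) ∥ inner = bb 5c 5c 5c ∥ 03 56.
Outer hash (tag): sum = 187+92+92+92+3+86 = 552 → 02 28.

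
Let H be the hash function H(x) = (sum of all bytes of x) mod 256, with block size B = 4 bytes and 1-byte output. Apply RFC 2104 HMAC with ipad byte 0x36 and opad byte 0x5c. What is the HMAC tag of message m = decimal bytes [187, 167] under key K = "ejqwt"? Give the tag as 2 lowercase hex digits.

Key "ejqwt" = 65 6a 71 77 74 is 5 bytes > B = 4, so hash it first: H(key) = 2b, then zero-pad to 4 bytes: K' = 2b 00 00 00.
K' ⊕ ipad = 1d 36 36 36.  K' ⊕ opad = 77 5c 5c 5c.
Inner input = (K'⊕ipad) ∥ m = 1d 36 36 36 ∥ bb a7.
Inner hash: sum = 29+54+54+54+187+167 = 545; mod 256 = 33 → 21.
Outer input = (K'⊕opad) ∥ inner = 77 5c 5c 5c ∥ 21.
Outer hash (tag): sum = 119+92+92+92+33 = 428; mod 256 = 172 → ac.

ac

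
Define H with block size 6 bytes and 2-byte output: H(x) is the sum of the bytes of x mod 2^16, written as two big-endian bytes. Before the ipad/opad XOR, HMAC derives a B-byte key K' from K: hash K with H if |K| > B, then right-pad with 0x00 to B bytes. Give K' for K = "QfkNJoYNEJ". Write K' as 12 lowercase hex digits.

|K| = 10 > B = 6, so first hash the key.
H(K): sum = 81+102+107+78+74+111+89+78+69+74 = 863 → 03 5f.
Zero-pad H(K) = 03 5f to 6 bytes: K' = 03 5f 00 00 00 00.

035f00000000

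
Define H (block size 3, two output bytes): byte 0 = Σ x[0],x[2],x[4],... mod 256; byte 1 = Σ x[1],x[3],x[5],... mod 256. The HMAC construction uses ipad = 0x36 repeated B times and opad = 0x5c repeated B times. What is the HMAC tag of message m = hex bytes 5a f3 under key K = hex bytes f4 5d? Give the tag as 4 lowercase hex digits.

c9ec

Key hex bytes f4 5d is 2 bytes ≤ B = 3; zero-pad to 3 bytes: K' = f4 5d 00.
K' ⊕ ipad = c2 6b 36.  K' ⊕ opad = a8 01 5c.
Inner input = (K'⊕ipad) ∥ m = c2 6b 36 ∥ 5a f3.
Inner hash: even-index sum = 491 mod 256 = 235; odd-index sum = 197 mod 256 = 197 → eb c5.
Outer input = (K'⊕opad) ∥ inner = a8 01 5c ∥ eb c5.
Outer hash (tag): even-index sum = 457 mod 256 = 201; odd-index sum = 236 mod 256 = 236 → c9 ec.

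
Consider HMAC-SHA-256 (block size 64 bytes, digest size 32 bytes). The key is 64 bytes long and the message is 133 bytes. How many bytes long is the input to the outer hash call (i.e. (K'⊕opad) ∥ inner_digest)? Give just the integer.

96

Key is 64 ≤ 64 bytes, zero-padded: |K'| = 64.
Outer input = (K'⊕opad) ∥ H(inner) → 64 + 32 = 96 bytes.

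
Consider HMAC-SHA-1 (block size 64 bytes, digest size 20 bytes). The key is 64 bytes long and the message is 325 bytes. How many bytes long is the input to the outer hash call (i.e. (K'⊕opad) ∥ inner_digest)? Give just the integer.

84

Key is 64 ≤ 64 bytes, zero-padded: |K'| = 64.
Outer input = (K'⊕opad) ∥ H(inner) → 64 + 20 = 84 bytes.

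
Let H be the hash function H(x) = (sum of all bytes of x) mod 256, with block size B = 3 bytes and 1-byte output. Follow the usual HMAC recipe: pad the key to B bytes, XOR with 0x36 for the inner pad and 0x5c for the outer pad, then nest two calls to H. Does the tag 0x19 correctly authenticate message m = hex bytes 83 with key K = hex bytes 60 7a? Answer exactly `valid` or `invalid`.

valid

Key hex bytes 60 7a is 2 bytes ≤ B = 3; zero-pad to 3 bytes: K' = 60 7a 00.
K' ⊕ ipad = 56 4c 36; K' ⊕ opad = 3c 26 5c.
Inner hash: sum = 86+76+54+131 = 347; mod 256 = 91 → 5b.
Outer hash (recomputed tag): sum = 60+38+92+91 = 281; mod 256 = 25 → 19.
Recomputed tag = 19; claimed = 19 → match.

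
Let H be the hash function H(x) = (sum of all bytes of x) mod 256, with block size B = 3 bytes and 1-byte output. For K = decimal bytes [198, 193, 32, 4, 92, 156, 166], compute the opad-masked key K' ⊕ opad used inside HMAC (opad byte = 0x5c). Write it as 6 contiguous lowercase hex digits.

Key decimal bytes [198, 193, 32, 4, 92, 156, 166] = c6 c1 20 04 5c 9c a6 is 7 bytes > B = 3, so hash it first: H(key) = 49, then zero-pad to 3 bytes: K' = 49 00 00.
XOR each byte with 0x5c: 49⊕5c=15, 00⊕5c=5c, 00⊕5c=5c.

155c5c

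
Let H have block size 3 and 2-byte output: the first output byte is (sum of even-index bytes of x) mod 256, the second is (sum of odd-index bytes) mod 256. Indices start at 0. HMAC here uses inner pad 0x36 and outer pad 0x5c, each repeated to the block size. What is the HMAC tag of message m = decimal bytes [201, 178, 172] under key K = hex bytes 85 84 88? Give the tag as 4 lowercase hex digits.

Key hex bytes 85 84 88 is exactly B = 3 bytes: K' = 85 84 88.
K' ⊕ ipad = b3 b2 be.  K' ⊕ opad = d9 d8 d4.
Inner input = (K'⊕ipad) ∥ m = b3 b2 be ∥ c9 b2 ac.
Inner hash: even-index sum = 547 mod 256 = 35; odd-index sum = 551 mod 256 = 39 → 23 27.
Outer input = (K'⊕opad) ∥ inner = d9 d8 d4 ∥ 23 27.
Outer hash (tag): even-index sum = 468 mod 256 = 212; odd-index sum = 251 mod 256 = 251 → d4 fb.

d4fb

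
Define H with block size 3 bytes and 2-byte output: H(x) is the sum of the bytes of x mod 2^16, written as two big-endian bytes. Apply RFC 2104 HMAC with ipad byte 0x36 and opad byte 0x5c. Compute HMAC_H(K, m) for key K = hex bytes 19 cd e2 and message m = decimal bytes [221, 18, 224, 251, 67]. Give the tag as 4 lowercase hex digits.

01a4

Key hex bytes 19 cd e2 is exactly B = 3 bytes: K' = 19 cd e2.
K' ⊕ ipad = 2f fb d4.  K' ⊕ opad = 45 91 be.
Inner input = (K'⊕ipad) ∥ m = 2f fb d4 ∥ dd 12 e0 fb 43.
Inner hash: sum = 47+251+212+221+18+224+251+67 = 1291 → 05 0b.
Outer input = (K'⊕opad) ∥ inner = 45 91 be ∥ 05 0b.
Outer hash (tag): sum = 69+145+190+5+11 = 420 → 01 a4.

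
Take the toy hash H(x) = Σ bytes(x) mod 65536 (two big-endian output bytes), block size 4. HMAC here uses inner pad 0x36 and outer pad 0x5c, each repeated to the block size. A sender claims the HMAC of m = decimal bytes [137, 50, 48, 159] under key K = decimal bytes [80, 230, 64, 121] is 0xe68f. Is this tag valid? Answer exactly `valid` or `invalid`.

Key decimal bytes [80, 230, 64, 121] = 50 e6 40 79 is exactly B = 4 bytes: K' = 50 e6 40 79.
K' ⊕ ipad = 66 d0 76 4f; K' ⊕ opad = 0c ba 1c 25.
Inner hash: sum = 102+208+118+79+137+50+48+159 = 901 → 03 85.
Outer hash (recomputed tag): sum = 12+186+28+37+3+133 = 399 → 01 8f.
Recomputed tag = 018f; claimed = e68f → mismatch.

invalid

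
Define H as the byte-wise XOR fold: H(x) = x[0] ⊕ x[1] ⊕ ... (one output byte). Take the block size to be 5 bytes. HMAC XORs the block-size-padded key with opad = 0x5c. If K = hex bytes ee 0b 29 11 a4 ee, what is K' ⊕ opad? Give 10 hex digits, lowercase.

Key hex bytes ee 0b 29 11 a4 ee is 6 bytes > B = 5, so hash it first: H(key) = 97, then zero-pad to 5 bytes: K' = 97 00 00 00 00.
XOR each byte with 0x5c: 97⊕5c=cb, 00⊕5c=5c, 00⊕5c=5c, 00⊕5c=5c, 00⊕5c=5c.

cb5c5c5c5c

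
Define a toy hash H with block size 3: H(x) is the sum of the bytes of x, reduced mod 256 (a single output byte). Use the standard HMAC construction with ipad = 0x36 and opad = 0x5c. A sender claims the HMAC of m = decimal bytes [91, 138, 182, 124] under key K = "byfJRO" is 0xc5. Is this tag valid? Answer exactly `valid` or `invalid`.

valid

Key "byfJRO" = 62 79 66 4a 52 4f is 6 bytes > B = 3, so hash it first: H(key) = 2c, then zero-pad to 3 bytes: K' = 2c 00 00.
K' ⊕ ipad = 1a 36 36; K' ⊕ opad = 70 5c 5c.
Inner hash: sum = 26+54+54+91+138+182+124 = 669; mod 256 = 157 → 9d.
Outer hash (recomputed tag): sum = 112+92+92+157 = 453; mod 256 = 197 → c5.
Recomputed tag = c5; claimed = c5 → match.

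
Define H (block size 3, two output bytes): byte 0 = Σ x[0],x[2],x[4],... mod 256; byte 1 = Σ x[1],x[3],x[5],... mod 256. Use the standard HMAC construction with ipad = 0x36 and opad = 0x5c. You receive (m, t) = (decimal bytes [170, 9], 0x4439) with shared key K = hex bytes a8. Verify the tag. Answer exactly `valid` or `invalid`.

invalid

Key hex bytes a8 is 1 byte ≤ B = 3; zero-pad to 3 bytes: K' = a8 00 00.
K' ⊕ ipad = 9e 36 36; K' ⊕ opad = f4 5c 5c.
Inner hash: even-index sum = 221 mod 256 = 221; odd-index sum = 224 mod 256 = 224 → dd e0.
Outer hash (recomputed tag): even-index sum = 560 mod 256 = 48; odd-index sum = 313 mod 256 = 57 → 30 39.
Recomputed tag = 3039; claimed = 4439 → mismatch.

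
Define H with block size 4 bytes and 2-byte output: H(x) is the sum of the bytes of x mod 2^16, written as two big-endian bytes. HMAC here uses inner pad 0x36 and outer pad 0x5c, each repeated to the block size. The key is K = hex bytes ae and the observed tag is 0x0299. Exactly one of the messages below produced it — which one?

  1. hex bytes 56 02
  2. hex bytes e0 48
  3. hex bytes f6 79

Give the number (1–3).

Key hex bytes ae is 1 byte ≤ B = 4; zero-pad to 4 bytes: K' = ae 00 00 00.
K' ⊕ ipad = 98 36 36 36; K' ⊕ opad = f2 5c 5c 5c.
m1: inner = H(98 36 36 36 56 02) = 01 92; tag = H(f2 5c 5c 5c 01 92) = 0299 ← matches
m2: inner = H(98 36 36 36 e0 48) = 02 62; tag = H(f2 5c 5c 5c 02 62) = 026a
m3: inner = H(98 36 36 36 f6 79) = 02 a9; tag = H(f2 5c 5c 5c 02 a9) = 02b1

1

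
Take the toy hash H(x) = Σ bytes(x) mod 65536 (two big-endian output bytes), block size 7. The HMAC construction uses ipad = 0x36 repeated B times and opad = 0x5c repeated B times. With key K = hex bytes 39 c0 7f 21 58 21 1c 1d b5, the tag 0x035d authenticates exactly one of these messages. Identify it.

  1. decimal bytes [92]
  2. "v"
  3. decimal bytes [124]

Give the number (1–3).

Key hex bytes 39 c0 7f 21 58 21 1c 1d b5 is 9 bytes > B = 7, so hash it first: H(key) = 03 00, then zero-pad to 7 bytes: K' = 03 00 00 00 00 00 00.
K' ⊕ ipad = 35 36 36 36 36 36 36; K' ⊕ opad = 5f 5c 5c 5c 5c 5c 5c.
m1: inner = H(35 36 36 36 36 36 36 5c) = 01 d5; tag = H(5f 5c 5c 5c 5c 5c 5c 01 d5) = 035d ← matches
m2: inner = H(35 36 36 36 36 36 36 76) = 01 ef; tag = H(5f 5c 5c 5c 5c 5c 5c 01 ef) = 0377
m3: inner = H(35 36 36 36 36 36 36 7c) = 01 f5; tag = H(5f 5c 5c 5c 5c 5c 5c 01 f5) = 037d

1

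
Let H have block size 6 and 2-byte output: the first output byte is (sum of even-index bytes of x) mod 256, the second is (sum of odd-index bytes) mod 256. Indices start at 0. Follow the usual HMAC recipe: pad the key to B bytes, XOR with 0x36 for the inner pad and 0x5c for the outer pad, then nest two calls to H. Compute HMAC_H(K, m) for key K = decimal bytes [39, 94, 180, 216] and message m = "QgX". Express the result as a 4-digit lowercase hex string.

31d5

Key decimal bytes [39, 94, 180, 216] = 27 5e b4 d8 is 4 bytes ≤ B = 6; zero-pad to 6 bytes: K' = 27 5e b4 d8 00 00.
K' ⊕ ipad = 11 68 82 ee 36 36.  K' ⊕ opad = 7b 02 e8 84 5c 5c.
Inner input = (K'⊕ipad) ∥ m = 11 68 82 ee 36 36 ∥ 51 67 58.
Inner hash: even-index sum = 370 mod 256 = 114; odd-index sum = 499 mod 256 = 243 → 72 f3.
Outer input = (K'⊕opad) ∥ inner = 7b 02 e8 84 5c 5c ∥ 72 f3.
Outer hash (tag): even-index sum = 561 mod 256 = 49; odd-index sum = 469 mod 256 = 213 → 31 d5.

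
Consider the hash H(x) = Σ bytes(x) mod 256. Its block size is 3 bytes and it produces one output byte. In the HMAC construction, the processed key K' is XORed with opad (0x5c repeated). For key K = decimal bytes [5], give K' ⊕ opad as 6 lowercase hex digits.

Key decimal bytes [5] = 05 is 1 byte ≤ B = 3; zero-pad to 3 bytes: K' = 05 00 00.
XOR each byte with 0x5c: 05⊕5c=59, 00⊕5c=5c, 00⊕5c=5c.

595c5c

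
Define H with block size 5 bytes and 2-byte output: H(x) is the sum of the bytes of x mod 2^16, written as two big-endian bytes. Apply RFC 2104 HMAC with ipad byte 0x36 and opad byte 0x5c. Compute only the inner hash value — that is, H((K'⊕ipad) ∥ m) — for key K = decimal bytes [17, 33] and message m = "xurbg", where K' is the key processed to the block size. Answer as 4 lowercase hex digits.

Key decimal bytes [17, 33] = 11 21 is 2 bytes ≤ B = 5; zero-pad to 5 bytes: K' = 11 21 00 00 00.
K' ⊕ ipad = 27 17 36 36 36.
Inner input = 27 17 36 36 36 ∥ 78 75 72 62 67.
Inner hash: sum = 39+23+54+54+54+120+117+114+98+103 = 776 → 03 08.

0308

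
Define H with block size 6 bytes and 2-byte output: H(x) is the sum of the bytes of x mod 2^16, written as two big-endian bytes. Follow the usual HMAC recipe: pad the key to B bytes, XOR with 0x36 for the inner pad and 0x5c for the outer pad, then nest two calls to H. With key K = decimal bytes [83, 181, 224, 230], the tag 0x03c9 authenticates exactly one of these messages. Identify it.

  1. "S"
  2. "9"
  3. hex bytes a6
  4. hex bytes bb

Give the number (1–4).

Key decimal bytes [83, 181, 224, 230] = 53 b5 e0 e6 is 4 bytes ≤ B = 6; zero-pad to 6 bytes: K' = 53 b5 e0 e6 00 00.
K' ⊕ ipad = 65 83 d6 d0 36 36; K' ⊕ opad = 0f e9 bc ba 5c 5c.
m1: inner = H(65 83 d6 d0 36 36 53) = 03 4d; tag = H(0f e9 bc ba 5c 5c 03 4d) = 0376
m2: inner = H(65 83 d6 d0 36 36 39) = 03 33; tag = H(0f e9 bc ba 5c 5c 03 33) = 035c
m3: inner = H(65 83 d6 d0 36 36 a6) = 03 a0; tag = H(0f e9 bc ba 5c 5c 03 a0) = 03c9 ← matches
m4: inner = H(65 83 d6 d0 36 36 bb) = 03 b5; tag = H(0f e9 bc ba 5c 5c 03 b5) = 03de

3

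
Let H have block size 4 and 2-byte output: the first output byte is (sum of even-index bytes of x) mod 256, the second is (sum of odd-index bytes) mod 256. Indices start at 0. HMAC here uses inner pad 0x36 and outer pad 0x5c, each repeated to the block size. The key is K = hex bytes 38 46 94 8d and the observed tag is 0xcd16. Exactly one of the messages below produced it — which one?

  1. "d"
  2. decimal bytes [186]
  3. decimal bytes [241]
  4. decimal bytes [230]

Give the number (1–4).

Key hex bytes 38 46 94 8d is exactly B = 4 bytes: K' = 38 46 94 8d.
K' ⊕ ipad = 0e 70 a2 bb; K' ⊕ opad = 64 1a c8 d1.
m1: inner = H(0e 70 a2 bb 64) = 14 2b; tag = H(64 1a c8 d1 14 2b) = 4016
m2: inner = H(0e 70 a2 bb ba) = 6a 2b; tag = H(64 1a c8 d1 6a 2b) = 9616
m3: inner = H(0e 70 a2 bb f1) = a1 2b; tag = H(64 1a c8 d1 a1 2b) = cd16 ← matches
m4: inner = H(0e 70 a2 bb e6) = 96 2b; tag = H(64 1a c8 d1 96 2b) = c216

3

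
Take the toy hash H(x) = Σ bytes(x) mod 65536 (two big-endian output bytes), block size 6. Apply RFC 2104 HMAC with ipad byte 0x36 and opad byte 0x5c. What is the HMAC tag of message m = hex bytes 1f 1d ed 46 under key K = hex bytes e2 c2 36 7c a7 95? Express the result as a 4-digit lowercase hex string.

Key hex bytes e2 c2 36 7c a7 95 is exactly B = 6 bytes: K' = e2 c2 36 7c a7 95.
K' ⊕ ipad = d4 f4 00 4a 91 a3.  K' ⊕ opad = be 9e 6a 20 fb c9.
Inner input = (K'⊕ipad) ∥ m = d4 f4 00 4a 91 a3 ∥ 1f 1d ed 46.
Inner hash: sum = 212+244+0+74+145+163+31+29+237+70 = 1205 → 04 b5.
Outer input = (K'⊕opad) ∥ inner = be 9e 6a 20 fb c9 ∥ 04 b5.
Outer hash (tag): sum = 190+158+106+32+251+201+4+181 = 1123 → 04 63.

0463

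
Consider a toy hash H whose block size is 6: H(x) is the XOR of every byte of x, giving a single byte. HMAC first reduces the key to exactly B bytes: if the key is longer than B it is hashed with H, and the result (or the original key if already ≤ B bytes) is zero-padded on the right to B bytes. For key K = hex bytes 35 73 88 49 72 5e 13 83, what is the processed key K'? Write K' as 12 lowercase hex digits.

|K| = 8 > B = 6, so first hash the key.
H(K): XOR 35⊕73⊕88⊕49⊕72⊕5e⊕13⊕83 = 3b.
Zero-pad H(K) = 3b to 6 bytes: K' = 3b 00 00 00 00 00.

3b0000000000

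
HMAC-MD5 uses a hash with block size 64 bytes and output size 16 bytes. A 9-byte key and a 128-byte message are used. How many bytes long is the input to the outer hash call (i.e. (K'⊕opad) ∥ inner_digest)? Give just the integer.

Key is 9 ≤ 64 bytes, zero-padded: |K'| = 64.
Outer input = (K'⊕opad) ∥ H(inner) → 64 + 16 = 80 bytes.

80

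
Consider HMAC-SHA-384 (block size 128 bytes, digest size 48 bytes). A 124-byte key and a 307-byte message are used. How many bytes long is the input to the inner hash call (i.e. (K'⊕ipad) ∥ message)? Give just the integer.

Key is 124 ≤ 128 bytes, zero-padded: |K'| = 128.
Inner input = (K'⊕ipad) ∥ m → 128 + 307 = 435 bytes.

435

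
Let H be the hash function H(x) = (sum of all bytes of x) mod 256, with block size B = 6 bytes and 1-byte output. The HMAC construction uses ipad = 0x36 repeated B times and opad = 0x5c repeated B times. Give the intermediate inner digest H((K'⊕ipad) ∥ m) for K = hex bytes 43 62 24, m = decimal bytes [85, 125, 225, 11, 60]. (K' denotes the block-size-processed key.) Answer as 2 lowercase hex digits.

77

Key hex bytes 43 62 24 is 3 bytes ≤ B = 6; zero-pad to 6 bytes: K' = 43 62 24 00 00 00.
K' ⊕ ipad = 75 54 12 36 36 36.
Inner input = 75 54 12 36 36 36 ∥ 55 7d e1 0b 3c.
Inner hash: sum = 117+84+18+54+54+54+85+125+225+11+60 = 887; mod 256 = 119 → 77.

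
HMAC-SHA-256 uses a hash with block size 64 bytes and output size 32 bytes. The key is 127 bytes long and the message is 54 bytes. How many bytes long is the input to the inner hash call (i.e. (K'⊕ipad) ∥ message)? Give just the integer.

Key is 127 > 64 bytes, so it is hashed to 32 bytes then zero-padded to 64: |K'| = 64.
Inner input = (K'⊕ipad) ∥ m → 64 + 54 = 118 bytes.

118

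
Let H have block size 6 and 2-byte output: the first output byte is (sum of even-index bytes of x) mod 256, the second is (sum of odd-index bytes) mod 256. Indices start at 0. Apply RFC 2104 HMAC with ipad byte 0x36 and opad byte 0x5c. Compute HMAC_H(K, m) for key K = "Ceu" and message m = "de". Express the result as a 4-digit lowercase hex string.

Key "Ceu" = 43 65 75 is 3 bytes ≤ B = 6; zero-pad to 6 bytes: K' = 43 65 75 00 00 00.
K' ⊕ ipad = 75 53 43 36 36 36.  K' ⊕ opad = 1f 39 29 5c 5c 5c.
Inner input = (K'⊕ipad) ∥ m = 75 53 43 36 36 36 ∥ 64 65.
Inner hash: even-index sum = 338 mod 256 = 82; odd-index sum = 292 mod 256 = 36 → 52 24.
Outer input = (K'⊕opad) ∥ inner = 1f 39 29 5c 5c 5c ∥ 52 24.
Outer hash (tag): even-index sum = 246 mod 256 = 246; odd-index sum = 277 mod 256 = 21 → f6 15.

f615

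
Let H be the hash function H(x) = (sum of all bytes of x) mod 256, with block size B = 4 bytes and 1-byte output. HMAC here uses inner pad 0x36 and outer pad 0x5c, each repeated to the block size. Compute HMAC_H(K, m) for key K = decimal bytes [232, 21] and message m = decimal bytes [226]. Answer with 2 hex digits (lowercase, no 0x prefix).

Key decimal bytes [232, 21] = e8 15 is 2 bytes ≤ B = 4; zero-pad to 4 bytes: K' = e8 15 00 00.
K' ⊕ ipad = de 23 36 36.  K' ⊕ opad = b4 49 5c 5c.
Inner input = (K'⊕ipad) ∥ m = de 23 36 36 ∥ e2.
Inner hash: sum = 222+35+54+54+226 = 591; mod 256 = 79 → 4f.
Outer input = (K'⊕opad) ∥ inner = b4 49 5c 5c ∥ 4f.
Outer hash (tag): sum = 180+73+92+92+79 = 516; mod 256 = 4 → 04.

04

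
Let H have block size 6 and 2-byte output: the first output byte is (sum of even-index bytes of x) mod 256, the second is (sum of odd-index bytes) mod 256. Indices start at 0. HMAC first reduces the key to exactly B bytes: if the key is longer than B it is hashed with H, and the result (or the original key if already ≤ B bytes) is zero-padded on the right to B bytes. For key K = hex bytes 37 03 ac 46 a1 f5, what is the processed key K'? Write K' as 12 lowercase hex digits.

Key hex bytes 37 03 ac 46 a1 f5 is exactly B = 6 bytes: K' = 37 03 ac 46 a1 f5.

3703ac46a1f5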